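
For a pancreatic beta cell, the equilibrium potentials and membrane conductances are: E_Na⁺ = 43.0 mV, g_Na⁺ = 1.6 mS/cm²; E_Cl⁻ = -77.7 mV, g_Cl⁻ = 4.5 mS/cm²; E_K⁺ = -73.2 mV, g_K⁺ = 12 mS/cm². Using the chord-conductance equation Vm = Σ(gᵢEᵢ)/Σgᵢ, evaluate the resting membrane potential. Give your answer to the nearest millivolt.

-64 mV

Σ gᵢEᵢ = 1.6·(43.0) + 4.5·(-77.7) + 12·(-73.2) = -1159.25
Σ gᵢ = 1.6 + 4.5 + 12 = 18.1
Vm = -1159.25 / 18.1 = -64.05 mV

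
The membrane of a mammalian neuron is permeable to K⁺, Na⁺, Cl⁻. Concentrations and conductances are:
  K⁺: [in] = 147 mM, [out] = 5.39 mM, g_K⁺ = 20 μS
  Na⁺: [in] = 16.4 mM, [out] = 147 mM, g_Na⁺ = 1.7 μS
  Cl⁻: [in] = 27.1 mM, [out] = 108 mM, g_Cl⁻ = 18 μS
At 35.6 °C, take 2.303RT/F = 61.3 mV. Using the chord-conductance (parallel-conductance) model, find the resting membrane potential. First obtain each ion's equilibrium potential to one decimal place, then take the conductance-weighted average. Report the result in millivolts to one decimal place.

E_K⁺ = (61.3/1)·log₁₀(5.39/147) = -88.0 mV
E_Na⁺ = (61.3/1)·log₁₀(147/16.4) = 58.4 mV
E_Cl⁻ = (61.3/-1)·log₁₀(108/27.1) = -36.8 mV
Vm = (Σ gᵢEᵢ)/(Σ gᵢ) = (20·-88.0 + 1.7·58.4 + 18·-36.8) / (20 + 1.7 + 18)
= -2323.12 / 39.7 = -58.52 mV

-58.5 mV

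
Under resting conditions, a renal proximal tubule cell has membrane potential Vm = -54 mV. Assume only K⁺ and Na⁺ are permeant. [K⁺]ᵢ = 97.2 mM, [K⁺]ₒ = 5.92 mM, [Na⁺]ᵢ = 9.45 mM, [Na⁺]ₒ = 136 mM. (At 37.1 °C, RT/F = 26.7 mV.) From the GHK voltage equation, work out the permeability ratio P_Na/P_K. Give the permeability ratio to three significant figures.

Let α = P_Na/P_K. GHK: Vm = 26.7·ln[(Kₒ + α·Naₒ)/(Kᵢ + α·Naᵢ)].
e^(Vm/26.7) = e^(-54.0/26.7) = 0.13233
So 0.13233·(Kᵢ + α·Naᵢ) = Kₒ + α·Naₒ → α = (0.13233·97.2 − 5.92) / (136.0 − 0.13233·9.45)
α = (12.86 − 5.92) / (136.0 − 1.25) = 6.942/134.7 = 0.05152

0.0515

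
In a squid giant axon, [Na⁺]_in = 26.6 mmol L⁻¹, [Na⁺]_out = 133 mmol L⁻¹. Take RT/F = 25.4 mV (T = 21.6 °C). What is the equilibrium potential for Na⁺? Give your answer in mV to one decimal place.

40.9 mV

E = (25.4/z) · ln([Na⁺]_out/[Na⁺]_in) with z = +1.
= (25.4/1) · ln(133/26.6) = 25.40 · ln(5)
= 25.40 · (1.6094) = 40.88 mV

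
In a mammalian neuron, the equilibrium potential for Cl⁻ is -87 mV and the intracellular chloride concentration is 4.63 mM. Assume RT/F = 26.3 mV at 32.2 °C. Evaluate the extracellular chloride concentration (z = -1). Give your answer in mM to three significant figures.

Nernst: E = (26.3/-1) · ln([out]/[in]), so ln([out]/[in]) = -87.0 × -1 / 26.3 = 3.3080.
[out]/[in] = e^(3.3080) = 27.33.
[out] = 27.33 × 4.63 = 126.5 mM.

127 mM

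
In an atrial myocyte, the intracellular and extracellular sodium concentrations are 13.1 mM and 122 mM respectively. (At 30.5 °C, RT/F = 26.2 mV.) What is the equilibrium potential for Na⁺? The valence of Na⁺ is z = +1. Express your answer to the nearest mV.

58 mV

E = (26.2/z) · ln([Na⁺]_out/[Na⁺]_in) with z = +1.
= (26.2/1) · ln(122/13.1) = 26.20 · ln(9.313)
= 26.20 · (2.2314) = 58.46 mV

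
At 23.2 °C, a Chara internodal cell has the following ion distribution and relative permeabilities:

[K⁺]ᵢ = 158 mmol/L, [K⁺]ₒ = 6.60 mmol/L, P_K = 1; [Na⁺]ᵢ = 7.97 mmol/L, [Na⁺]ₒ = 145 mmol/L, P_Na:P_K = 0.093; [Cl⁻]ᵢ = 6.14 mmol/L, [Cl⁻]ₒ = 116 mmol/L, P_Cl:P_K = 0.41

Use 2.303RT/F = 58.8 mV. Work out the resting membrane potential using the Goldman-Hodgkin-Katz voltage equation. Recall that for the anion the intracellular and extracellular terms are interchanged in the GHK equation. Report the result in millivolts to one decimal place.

-56.5 mV

Vm = 58.8 · log₁₀[(Σ P·[cation]ₒ + Σ P·[anion]ᵢ) / (Σ P·[cation]ᵢ + Σ P·[anion]ₒ)]
Numerator = 1×6.60 + 0.093×145 + 0.41×6.14 = 22.6
Denominator = 1×158 + 0.093×7.97 + 0.41×116 = 206.3
Vm = 58.8 · log₁₀(0.10956) = 58.8 × (-0.9603) = -56.47 mV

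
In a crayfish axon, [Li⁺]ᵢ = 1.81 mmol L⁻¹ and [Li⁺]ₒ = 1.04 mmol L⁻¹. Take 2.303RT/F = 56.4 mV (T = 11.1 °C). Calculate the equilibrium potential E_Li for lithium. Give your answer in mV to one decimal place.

E = (56.4/z) · log₁₀([Li⁺]_out/[Li⁺]_in) with z = +1.
= (56.4/1) · log₁₀(1.04/1.81) = 56.40 · log₁₀(0.5746)
= 56.40 · (-0.2406) = -13.57 mV

-13.6 mV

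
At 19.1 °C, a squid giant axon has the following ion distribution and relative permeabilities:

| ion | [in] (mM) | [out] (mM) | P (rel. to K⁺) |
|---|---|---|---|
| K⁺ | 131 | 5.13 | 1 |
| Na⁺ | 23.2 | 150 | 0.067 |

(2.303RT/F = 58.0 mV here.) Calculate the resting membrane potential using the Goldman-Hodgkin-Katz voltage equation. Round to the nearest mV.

Vm = 58.0 · log₁₀[(Σ P·[cation]ₒ + Σ P·[anion]ᵢ) / (Σ P·[cation]ᵢ + Σ P·[anion]ₒ)]
Numerator = 1×5.13 + 0.067×150 = 15.18
Denominator = 1×131 + 0.067×23.2 = 132.6
Vm = 58.0 · log₁₀(0.11452) = 58.0 × (-0.9411) = -54.59 mV

-55 mV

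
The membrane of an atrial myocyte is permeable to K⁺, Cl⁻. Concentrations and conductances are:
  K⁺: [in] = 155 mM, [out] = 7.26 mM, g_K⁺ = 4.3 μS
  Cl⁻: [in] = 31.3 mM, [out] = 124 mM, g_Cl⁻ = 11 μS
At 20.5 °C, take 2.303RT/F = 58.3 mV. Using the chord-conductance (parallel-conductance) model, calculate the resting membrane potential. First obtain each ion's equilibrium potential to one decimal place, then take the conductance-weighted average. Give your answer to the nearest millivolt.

-47 mV

E_K⁺ = (58.3/1)·log₁₀(7.26/155) = -77.5 mV
E_Cl⁻ = (58.3/-1)·log₁₀(124/31.3) = -34.9 mV
Vm = (Σ gᵢEᵢ)/(Σ gᵢ) = (4.3·-77.5 + 11·-34.9) / (4.3 + 11)
= -717.15 / 15.3 = -46.87 mV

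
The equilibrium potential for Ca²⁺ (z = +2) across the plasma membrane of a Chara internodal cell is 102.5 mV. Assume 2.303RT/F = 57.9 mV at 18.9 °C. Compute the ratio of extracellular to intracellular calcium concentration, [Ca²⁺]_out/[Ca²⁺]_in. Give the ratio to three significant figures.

3470

log₁₀([out]/[in]) = E·z/(57.9) = 102.5 × 2 / 57.9 = 3.5406
[out]/[in] = 10^(3.5406) = 3472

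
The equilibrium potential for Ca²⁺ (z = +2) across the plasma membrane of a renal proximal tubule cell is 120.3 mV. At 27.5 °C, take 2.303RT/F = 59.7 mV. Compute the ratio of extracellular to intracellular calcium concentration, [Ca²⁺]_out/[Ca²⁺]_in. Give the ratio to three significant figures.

log₁₀([out]/[in]) = E·z/(59.7) = 120.3 × 2 / 59.7 = 4.0302
[out]/[in] = 10^(4.0302) = 1.072e+04

10700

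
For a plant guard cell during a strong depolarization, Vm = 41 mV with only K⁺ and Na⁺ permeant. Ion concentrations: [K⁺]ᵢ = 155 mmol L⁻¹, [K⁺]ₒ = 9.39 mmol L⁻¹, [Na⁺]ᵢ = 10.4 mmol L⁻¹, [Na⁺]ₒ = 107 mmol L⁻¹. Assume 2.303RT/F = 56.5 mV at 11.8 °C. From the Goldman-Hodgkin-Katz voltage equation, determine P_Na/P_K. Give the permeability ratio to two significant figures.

16

Let α = P_Na/P_K. GHK: Vm = 56.5·log₁₀[(Kₒ + α·Naₒ)/(Kᵢ + α·Naᵢ)].
10^(Vm/56.5) = 10^(41.0/56.5) = 5.317
So 5.317·(Kᵢ + α·Naᵢ) = Kₒ + α·Naₒ → α = (5.317·155.0 − 9.39) / (107.0 − 5.317·10.4)
α = (824.1 − 9.39) / (107.0 − 55.3) = 814.7/51.7 = 15.76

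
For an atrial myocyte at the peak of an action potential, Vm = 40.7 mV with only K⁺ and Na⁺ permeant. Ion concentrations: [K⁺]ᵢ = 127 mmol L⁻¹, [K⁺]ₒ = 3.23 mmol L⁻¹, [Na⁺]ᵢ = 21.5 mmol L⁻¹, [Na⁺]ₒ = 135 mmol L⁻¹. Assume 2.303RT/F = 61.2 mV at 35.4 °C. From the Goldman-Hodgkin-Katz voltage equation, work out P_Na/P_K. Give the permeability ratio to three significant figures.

16.4

Let α = P_Na/P_K. GHK: Vm = 61.2·log₁₀[(Kₒ + α·Naₒ)/(Kᵢ + α·Naᵢ)].
10^(Vm/61.2) = 10^(40.7/61.2) = 4.6242
So 4.6242·(Kᵢ + α·Naᵢ) = Kₒ + α·Naₒ → α = (4.6242·127.0 − 3.23) / (135.0 − 4.6242·21.5)
α = (587.3 − 3.23) / (135.0 − 99.42) = 584/35.58 = 16.41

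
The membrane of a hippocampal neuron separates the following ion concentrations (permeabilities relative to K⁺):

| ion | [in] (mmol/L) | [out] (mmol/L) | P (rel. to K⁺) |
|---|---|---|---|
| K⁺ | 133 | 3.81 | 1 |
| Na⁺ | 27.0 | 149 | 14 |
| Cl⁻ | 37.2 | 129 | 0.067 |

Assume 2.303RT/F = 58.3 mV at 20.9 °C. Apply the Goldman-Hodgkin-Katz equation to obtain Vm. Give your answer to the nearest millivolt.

Vm = 58.3 · log₁₀[(Σ P·[cation]ₒ + Σ P·[anion]ᵢ) / (Σ P·[cation]ᵢ + Σ P·[anion]ₒ)]
Numerator = 1×3.81 + 14×149 + 0.067×37.2 = 2092
Denominator = 1×133 + 14×27.0 + 0.067×129 = 519.6
Vm = 58.3 · log₁₀(4.0264) = 58.3 × (0.6049) = 35.27 mV

35 mV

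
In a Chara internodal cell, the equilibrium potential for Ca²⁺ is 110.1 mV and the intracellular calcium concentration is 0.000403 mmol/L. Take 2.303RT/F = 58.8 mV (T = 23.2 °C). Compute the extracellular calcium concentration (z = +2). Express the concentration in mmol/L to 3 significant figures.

2.24 mmol/L

Nernst: E = (58.8/2) · log₁₀([out]/[in]), so log₁₀([out]/[in]) = 110.1 × 2 / 58.8 = 3.7449.
[out]/[in] = 10^(3.7449) = 5558.
[out] = 5558 × 0.000403 = 2.24 mmol/L.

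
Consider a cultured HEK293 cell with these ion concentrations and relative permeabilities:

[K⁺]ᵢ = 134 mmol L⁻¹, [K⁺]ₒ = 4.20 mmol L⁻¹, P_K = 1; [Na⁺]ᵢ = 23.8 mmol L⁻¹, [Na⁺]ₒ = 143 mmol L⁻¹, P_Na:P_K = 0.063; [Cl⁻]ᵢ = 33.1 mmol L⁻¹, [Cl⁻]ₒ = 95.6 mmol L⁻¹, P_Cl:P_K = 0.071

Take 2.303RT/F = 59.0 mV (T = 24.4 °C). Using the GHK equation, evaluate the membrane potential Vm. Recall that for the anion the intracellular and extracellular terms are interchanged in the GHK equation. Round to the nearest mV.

-57 mV

Vm = 59.0 · log₁₀[(Σ P·[cation]ₒ + Σ P·[anion]ᵢ) / (Σ P·[cation]ᵢ + Σ P·[anion]ₒ)]
Numerator = 1×4.20 + 0.063×143 + 0.071×33.1 = 15.56
Denominator = 1×134 + 0.063×23.8 + 0.071×95.6 = 142.3
Vm = 59.0 · log₁₀(0.10935) = 59.0 × (-0.9612) = -56.71 mV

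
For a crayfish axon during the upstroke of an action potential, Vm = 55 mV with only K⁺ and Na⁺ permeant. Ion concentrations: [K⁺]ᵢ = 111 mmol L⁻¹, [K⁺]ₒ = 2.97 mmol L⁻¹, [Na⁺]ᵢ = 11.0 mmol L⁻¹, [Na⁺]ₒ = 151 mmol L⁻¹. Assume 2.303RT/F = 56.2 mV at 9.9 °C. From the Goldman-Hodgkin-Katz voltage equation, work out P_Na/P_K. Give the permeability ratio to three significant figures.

Let α = P_Na/P_K. GHK: Vm = 56.2·log₁₀[(Kₒ + α·Naₒ)/(Kᵢ + α·Naᵢ)].
10^(Vm/56.2) = 10^(55.0/56.2) = 9.5202
So 9.5202·(Kᵢ + α·Naᵢ) = Kₒ + α·Naₒ → α = (9.5202·111.0 − 2.97) / (151.0 − 9.5202·11.0)
α = (1057 − 2.97) / (151.0 − 104.7) = 1054/46.28 = 22.77

22.8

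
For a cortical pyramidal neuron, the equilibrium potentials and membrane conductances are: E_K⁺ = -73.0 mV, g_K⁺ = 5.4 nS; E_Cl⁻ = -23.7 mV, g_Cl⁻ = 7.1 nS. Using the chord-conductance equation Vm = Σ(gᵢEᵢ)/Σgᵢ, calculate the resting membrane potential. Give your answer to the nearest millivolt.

Σ gᵢEᵢ = 5.4·(-73.0) + 7.1·(-23.7) = -562.47
Σ gᵢ = 5.4 + 7.1 = 12.5
Vm = -562.47 / 12.5 = -45.00 mV

-45 mV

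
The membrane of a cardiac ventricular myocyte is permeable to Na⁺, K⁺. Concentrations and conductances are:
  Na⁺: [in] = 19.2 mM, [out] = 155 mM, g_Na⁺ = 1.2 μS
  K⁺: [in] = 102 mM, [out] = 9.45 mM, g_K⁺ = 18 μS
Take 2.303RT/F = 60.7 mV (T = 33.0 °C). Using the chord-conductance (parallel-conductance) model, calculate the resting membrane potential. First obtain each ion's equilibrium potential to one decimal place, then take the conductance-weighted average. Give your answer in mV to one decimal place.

E_Na⁺ = (60.7/1)·log₁₀(155/19.2) = 55.1 mV
E_K⁺ = (60.7/1)·log₁₀(9.45/102) = -62.7 mV
Vm = (Σ gᵢEᵢ)/(Σ gᵢ) = (1.2·55.1 + 18·-62.7) / (1.2 + 18)
= -1062.48 / 19.2 = -55.34 mV

-55.3 mV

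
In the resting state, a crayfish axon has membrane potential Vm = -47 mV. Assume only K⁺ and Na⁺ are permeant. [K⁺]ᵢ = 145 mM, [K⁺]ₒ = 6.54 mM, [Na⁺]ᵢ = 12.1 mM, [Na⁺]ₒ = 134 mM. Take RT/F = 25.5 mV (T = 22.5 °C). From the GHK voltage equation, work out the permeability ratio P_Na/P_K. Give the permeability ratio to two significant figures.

0.12

Let α = P_Na/P_K. GHK: Vm = 25.5·ln[(Kₒ + α·Naₒ)/(Kᵢ + α·Naᵢ)].
e^(Vm/25.5) = e^(-47.0/25.5) = 0.15832
So 0.15832·(Kᵢ + α·Naᵢ) = Kₒ + α·Naₒ → α = (0.15832·145.0 − 6.54) / (134.0 − 0.15832·12.1)
α = (22.96 − 6.54) / (134.0 − 1.916) = 16.42/132.1 = 0.1243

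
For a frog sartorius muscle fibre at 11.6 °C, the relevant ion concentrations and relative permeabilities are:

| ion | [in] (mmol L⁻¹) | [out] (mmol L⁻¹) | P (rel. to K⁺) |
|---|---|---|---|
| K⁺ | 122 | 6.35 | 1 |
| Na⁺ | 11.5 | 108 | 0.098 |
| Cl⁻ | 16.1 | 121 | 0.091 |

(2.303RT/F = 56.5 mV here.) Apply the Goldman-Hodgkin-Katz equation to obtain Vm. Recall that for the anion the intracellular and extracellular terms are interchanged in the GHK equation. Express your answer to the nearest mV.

-49 mV

Vm = 56.5 · log₁₀[(Σ P·[cation]ₒ + Σ P·[anion]ᵢ) / (Σ P·[cation]ᵢ + Σ P·[anion]ₒ)]
Numerator = 1×6.35 + 0.098×108 + 0.091×16.1 = 18.4
Denominator = 1×122 + 0.098×11.5 + 0.091×121 = 134.1
Vm = 56.5 · log₁₀(0.13717) = 56.5 × (-0.8628) = -48.75 mV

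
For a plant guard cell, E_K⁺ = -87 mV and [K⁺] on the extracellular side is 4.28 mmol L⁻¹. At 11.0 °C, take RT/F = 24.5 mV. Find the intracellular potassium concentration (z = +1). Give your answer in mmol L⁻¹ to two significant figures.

Nernst: E = (24.5/1) · ln([out]/[in]), so ln([out]/[in]) = -87.0 × 1 / 24.5 = -3.5510.
[out]/[in] = e^(-3.5510) = 0.0287.
[in] = 4.28 / 0.0287 = 149.2 mmol L⁻¹.

150 mmol L⁻¹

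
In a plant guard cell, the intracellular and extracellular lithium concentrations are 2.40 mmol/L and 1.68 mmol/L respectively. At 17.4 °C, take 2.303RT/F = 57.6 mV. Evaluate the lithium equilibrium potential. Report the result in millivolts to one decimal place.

E = (57.6/z) · log₁₀([Li⁺]_out/[Li⁺]_in) with z = +1.
= (57.6/1) · log₁₀(1.68/2.40) = 57.60 · log₁₀(0.7)
= 57.60 · (-0.1549) = -8.92 mV

-8.9 mV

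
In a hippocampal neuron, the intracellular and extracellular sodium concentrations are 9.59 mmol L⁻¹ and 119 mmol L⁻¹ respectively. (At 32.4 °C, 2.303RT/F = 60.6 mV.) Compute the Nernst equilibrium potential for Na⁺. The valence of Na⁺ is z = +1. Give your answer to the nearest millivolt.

E = (60.6/z) · log₁₀([Na⁺]_out/[Na⁺]_in) with z = +1.
= (60.6/1) · log₁₀(119/9.59) = 60.60 · log₁₀(12.41)
= 60.60 · (1.0937) = 66.28 mV

66 mV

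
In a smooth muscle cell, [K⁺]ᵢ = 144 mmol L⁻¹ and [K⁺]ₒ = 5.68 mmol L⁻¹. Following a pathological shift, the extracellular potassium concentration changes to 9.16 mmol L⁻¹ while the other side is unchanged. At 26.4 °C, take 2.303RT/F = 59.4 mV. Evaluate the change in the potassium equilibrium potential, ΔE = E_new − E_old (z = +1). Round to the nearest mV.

E_old = (59.4/1)·log₁₀(5.68/144) = -83.40 mV
E_new = (59.4/1)·log₁₀(9.16/144) = -71.07 mV
ΔE = -71.07 − (-83.40) = 12.33 mV

12 mV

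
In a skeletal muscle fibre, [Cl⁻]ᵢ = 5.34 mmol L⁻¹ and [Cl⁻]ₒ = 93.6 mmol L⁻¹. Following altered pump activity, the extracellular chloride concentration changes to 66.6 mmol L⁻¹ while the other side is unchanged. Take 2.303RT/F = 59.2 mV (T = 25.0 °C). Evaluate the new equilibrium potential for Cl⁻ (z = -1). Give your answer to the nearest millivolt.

-65 mV

After the shift: [Cl⁻]_out = 66.6, [Cl⁻]_in = 5.34 mmol L⁻¹.
E_new = (59.2/-1)·log₁₀(66.6/5.34) = -59.20 · (1.0959) = -64.88 mV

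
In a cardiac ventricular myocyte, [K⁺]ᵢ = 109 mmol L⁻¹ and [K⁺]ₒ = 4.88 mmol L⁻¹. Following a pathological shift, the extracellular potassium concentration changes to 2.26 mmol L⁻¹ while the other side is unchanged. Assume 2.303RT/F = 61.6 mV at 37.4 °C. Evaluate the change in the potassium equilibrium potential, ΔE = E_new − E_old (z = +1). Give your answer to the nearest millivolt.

E_old = (61.6/1)·log₁₀(4.88/109) = -83.10 mV
E_new = (61.6/1)·log₁₀(2.26/109) = -103.69 mV
ΔE = -103.69 − (-83.10) = -20.59 mV

-21 mV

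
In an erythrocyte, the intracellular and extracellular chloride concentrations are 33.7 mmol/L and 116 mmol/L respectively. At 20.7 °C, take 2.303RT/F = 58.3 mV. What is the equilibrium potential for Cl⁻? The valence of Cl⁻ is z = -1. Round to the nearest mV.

E = (58.3/z) · log₁₀([Cl⁻]_out/[Cl⁻]_in) with z = -1.
For an anion, dividing by z = -1 reverses the sign.
= (58.3/-1) · log₁₀(116/33.7) = -58.30 · log₁₀(3.442)
= -58.30 · (0.5368) = -31.30 mV

-31 mV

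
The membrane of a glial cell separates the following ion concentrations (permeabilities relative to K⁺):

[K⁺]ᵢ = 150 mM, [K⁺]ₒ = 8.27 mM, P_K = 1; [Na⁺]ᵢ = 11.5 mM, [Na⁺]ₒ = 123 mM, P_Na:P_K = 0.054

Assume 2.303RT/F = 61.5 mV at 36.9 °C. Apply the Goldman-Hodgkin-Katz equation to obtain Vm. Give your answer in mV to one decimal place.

-61.8 mV

Vm = 61.5 · log₁₀[(Σ P·[cation]ₒ + Σ P·[anion]ᵢ) / (Σ P·[cation]ᵢ + Σ P·[anion]ₒ)]
Numerator = 1×8.27 + 0.054×123 = 14.91
Denominator = 1×150 + 0.054×11.5 = 150.6
Vm = 61.5 · log₁₀(0.099003) = 61.5 × (-1.0043) = -61.77 mV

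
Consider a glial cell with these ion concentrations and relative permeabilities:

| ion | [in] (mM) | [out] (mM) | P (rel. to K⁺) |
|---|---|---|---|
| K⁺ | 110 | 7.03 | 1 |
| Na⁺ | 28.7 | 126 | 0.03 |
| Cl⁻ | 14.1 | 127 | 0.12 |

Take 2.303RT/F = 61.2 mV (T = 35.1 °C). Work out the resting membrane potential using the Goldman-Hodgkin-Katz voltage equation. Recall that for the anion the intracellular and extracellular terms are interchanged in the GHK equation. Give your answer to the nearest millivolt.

-61 mV

Vm = 61.2 · log₁₀[(Σ P·[cation]ₒ + Σ P·[anion]ᵢ) / (Σ P·[cation]ᵢ + Σ P·[anion]ₒ)]
Numerator = 1×7.03 + 0.03×126 + 0.12×14.1 = 12.5
Denominator = 1×110 + 0.03×28.7 + 0.12×127 = 126.1
Vm = 61.2 · log₁₀(0.099143) = 61.2 × (-1.0037) = -61.43 mV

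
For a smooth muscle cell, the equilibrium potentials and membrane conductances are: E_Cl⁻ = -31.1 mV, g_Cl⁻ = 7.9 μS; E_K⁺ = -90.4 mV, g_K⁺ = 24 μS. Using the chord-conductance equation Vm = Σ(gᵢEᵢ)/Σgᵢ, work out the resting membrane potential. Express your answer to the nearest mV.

Σ gᵢEᵢ = 7.9·(-31.1) + 24·(-90.4) = -2415.29
Σ gᵢ = 7.9 + 24 = 31.9
Vm = -2415.29 / 31.9 = -75.71 mV

-76 mV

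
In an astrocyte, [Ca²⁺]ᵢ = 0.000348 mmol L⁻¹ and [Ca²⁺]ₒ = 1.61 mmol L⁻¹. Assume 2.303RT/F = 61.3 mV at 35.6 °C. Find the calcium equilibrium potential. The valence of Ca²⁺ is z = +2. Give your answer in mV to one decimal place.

112.3 mV

E = (61.3/z) · log₁₀([Ca²⁺]_out/[Ca²⁺]_in) with z = +2.
= (61.3/2) · log₁₀(1.61/0.000348) = 30.65 · log₁₀(4626)
= 30.65 · (3.6652) = 112.34 mV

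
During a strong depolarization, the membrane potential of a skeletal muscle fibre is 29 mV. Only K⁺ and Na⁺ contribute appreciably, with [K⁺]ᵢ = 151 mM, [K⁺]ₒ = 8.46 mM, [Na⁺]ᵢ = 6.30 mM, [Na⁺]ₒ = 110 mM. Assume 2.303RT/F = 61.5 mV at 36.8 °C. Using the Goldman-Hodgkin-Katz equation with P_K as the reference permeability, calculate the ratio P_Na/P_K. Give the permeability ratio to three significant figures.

4.80

Let α = P_Na/P_K. GHK: Vm = 61.5·log₁₀[(Kₒ + α·Naₒ)/(Kᵢ + α·Naᵢ)].
10^(Vm/61.5) = 10^(29.0/61.5) = 2.9617
So 2.9617·(Kᵢ + α·Naᵢ) = Kₒ + α·Naₒ → α = (2.9617·151.0 − 8.46) / (110.0 − 2.9617·6.3)
α = (447.2 − 8.46) / (110.0 − 18.66) = 438.8/91.34 = 4.804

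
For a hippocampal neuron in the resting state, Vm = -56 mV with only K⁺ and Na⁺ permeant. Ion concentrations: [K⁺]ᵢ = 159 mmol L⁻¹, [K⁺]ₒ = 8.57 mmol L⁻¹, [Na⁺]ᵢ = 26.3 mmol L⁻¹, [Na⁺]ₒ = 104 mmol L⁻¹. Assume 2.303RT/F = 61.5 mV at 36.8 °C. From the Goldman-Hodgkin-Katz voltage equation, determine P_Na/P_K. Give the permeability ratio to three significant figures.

Let α = P_Na/P_K. GHK: Vm = 61.5·log₁₀[(Kₒ + α·Naₒ)/(Kᵢ + α·Naᵢ)].
10^(Vm/61.5) = 10^(-56.0/61.5) = 0.12287
So 0.12287·(Kᵢ + α·Naᵢ) = Kₒ + α·Naₒ → α = (0.12287·159.0 − 8.57) / (104.0 − 0.12287·26.3)
α = (19.54 − 8.57) / (104.0 − 3.231) = 10.97/100.8 = 0.1088

0.109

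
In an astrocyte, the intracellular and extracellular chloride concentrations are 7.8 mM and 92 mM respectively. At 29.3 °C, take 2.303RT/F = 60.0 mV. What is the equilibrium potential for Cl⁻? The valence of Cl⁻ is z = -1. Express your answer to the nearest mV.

-64 mV

E = (60.0/z) · log₁₀([Cl⁻]_out/[Cl⁻]_in) with z = -1.
For an anion, dividing by z = -1 reverses the sign.
= (60.0/-1) · log₁₀(92/7.8) = -60.00 · log₁₀(11.79)
= -60.00 · (1.0717) = -64.30 mV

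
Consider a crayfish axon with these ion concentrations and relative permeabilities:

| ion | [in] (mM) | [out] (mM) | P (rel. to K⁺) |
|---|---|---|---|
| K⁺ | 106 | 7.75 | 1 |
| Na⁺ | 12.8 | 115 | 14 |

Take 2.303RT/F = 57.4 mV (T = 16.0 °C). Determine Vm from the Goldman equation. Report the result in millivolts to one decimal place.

43.3 mV

Vm = 57.4 · log₁₀[(Σ P·[cation]ₒ + Σ P·[anion]ᵢ) / (Σ P·[cation]ᵢ + Σ P·[anion]ₒ)]
Numerator = 1×7.75 + 14×115 = 1618
Denominator = 1×106 + 14×12.8 = 285.2
Vm = 57.4 · log₁₀(5.6723) = 57.4 × (0.7538) = 43.27 mV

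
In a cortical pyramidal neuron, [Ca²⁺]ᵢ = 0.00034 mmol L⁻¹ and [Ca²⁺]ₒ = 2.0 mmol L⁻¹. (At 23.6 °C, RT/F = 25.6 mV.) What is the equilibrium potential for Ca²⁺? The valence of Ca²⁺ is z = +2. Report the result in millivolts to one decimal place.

E = (25.6/z) · ln([Ca²⁺]_out/[Ca²⁺]_in) with z = +2.
= (25.6/2) · ln(2.0/0.00034) = 12.80 · ln(5882)
= 12.80 · (8.6797) = 111.10 mV

111.1 mV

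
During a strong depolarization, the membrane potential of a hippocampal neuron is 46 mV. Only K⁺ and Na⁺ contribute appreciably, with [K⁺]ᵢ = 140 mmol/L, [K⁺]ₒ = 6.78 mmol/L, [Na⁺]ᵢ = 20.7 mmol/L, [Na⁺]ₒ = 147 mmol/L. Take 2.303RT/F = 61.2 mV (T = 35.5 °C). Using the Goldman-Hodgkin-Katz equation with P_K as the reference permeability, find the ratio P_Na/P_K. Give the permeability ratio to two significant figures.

Let α = P_Na/P_K. GHK: Vm = 61.2·log₁₀[(Kₒ + α·Naₒ)/(Kᵢ + α·Naᵢ)].
10^(Vm/61.2) = 10^(46.0/61.2) = 5.6446
So 5.6446·(Kᵢ + α·Naᵢ) = Kₒ + α·Naₒ → α = (5.6446·140.0 − 6.78) / (147.0 − 5.6446·20.7)
α = (790.2 − 6.78) / (147.0 − 116.8) = 783.5/30.16 = 25.98

26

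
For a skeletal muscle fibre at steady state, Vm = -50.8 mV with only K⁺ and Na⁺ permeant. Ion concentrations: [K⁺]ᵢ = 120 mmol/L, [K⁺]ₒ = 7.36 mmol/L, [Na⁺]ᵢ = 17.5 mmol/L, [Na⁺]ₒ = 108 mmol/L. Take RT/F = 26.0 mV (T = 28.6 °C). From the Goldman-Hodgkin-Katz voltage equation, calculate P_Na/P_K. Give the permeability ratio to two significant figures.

0.091

Let α = P_Na/P_K. GHK: Vm = 26.0·ln[(Kₒ + α·Naₒ)/(Kᵢ + α·Naᵢ)].
e^(Vm/26.0) = e^(-50.8/26.0) = 0.14173
So 0.14173·(Kᵢ + α·Naᵢ) = Kₒ + α·Naₒ → α = (0.14173·120.0 − 7.36) / (108.0 − 0.14173·17.5)
α = (17.01 − 7.36) / (108.0 − 2.48) = 9.647/105.5 = 0.09143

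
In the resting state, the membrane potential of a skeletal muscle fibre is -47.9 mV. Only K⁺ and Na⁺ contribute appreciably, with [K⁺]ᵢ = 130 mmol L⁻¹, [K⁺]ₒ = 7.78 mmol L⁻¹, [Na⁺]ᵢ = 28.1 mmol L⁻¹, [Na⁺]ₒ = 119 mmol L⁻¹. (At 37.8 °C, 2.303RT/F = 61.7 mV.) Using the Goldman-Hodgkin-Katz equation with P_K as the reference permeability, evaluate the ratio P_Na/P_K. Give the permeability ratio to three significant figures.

Let α = P_Na/P_K. GHK: Vm = 61.7·log₁₀[(Kₒ + α·Naₒ)/(Kᵢ + α·Naᵢ)].
10^(Vm/61.7) = 10^(-47.9/61.7) = 0.16736
So 0.16736·(Kᵢ + α·Naᵢ) = Kₒ + α·Naₒ → α = (0.16736·130.0 − 7.78) / (119.0 − 0.16736·28.1)
α = (21.76 − 7.78) / (119.0 − 4.703) = 13.98/114.3 = 0.1223

0.122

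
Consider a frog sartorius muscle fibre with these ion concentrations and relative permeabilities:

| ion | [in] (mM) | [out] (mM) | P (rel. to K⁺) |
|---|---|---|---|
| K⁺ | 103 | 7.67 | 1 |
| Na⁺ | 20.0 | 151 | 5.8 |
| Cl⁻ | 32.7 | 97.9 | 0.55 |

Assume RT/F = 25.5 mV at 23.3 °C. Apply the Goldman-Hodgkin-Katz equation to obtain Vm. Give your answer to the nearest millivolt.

30 mV

Vm = 25.5 · ln[(Σ P·[cation]ₒ + Σ P·[anion]ᵢ) / (Σ P·[cation]ᵢ + Σ P·[anion]ₒ)]
Numerator = 1×7.67 + 5.8×151 + 0.55×32.7 = 901.5
Denominator = 1×103 + 5.8×20.0 + 0.55×97.9 = 272.8
Vm = 25.5 · ln(3.3039) = 25.5 × (1.1951) = 30.48 mV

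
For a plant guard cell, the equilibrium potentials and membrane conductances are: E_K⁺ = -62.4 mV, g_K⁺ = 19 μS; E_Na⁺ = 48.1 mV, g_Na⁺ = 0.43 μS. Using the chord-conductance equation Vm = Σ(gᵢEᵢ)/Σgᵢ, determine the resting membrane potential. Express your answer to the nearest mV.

Σ gᵢEᵢ = 19·(-62.4) + 0.43·(48.1) = -1164.92
Σ gᵢ = 19 + 0.43 = 19.43
Vm = -1164.92 / 19.43 = -59.95 mV

-60 mV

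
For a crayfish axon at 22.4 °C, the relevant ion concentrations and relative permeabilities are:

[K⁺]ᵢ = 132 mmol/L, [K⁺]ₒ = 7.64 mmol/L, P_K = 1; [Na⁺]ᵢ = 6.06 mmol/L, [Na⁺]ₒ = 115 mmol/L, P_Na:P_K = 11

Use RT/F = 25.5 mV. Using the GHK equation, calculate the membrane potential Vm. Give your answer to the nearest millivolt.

Vm = 25.5 · ln[(Σ P·[cation]ₒ + Σ P·[anion]ᵢ) / (Σ P·[cation]ᵢ + Σ P·[anion]ₒ)]
Numerator = 1×7.64 + 11×115 = 1273
Denominator = 1×132 + 11×6.06 = 198.7
Vm = 25.5 · ln(6.4061) = 25.5 × (1.8573) = 47.36 mV

47 mV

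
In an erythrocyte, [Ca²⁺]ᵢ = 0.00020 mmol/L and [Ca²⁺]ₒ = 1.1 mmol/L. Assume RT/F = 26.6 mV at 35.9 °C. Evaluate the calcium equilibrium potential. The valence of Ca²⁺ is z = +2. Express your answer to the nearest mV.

115 mV

E = (26.6/z) · ln([Ca²⁺]_out/[Ca²⁺]_in) with z = +2.
= (26.6/2) · ln(1.1/0.00020) = 13.30 · ln(5500)
= 13.30 · (8.6125) = 114.55 mV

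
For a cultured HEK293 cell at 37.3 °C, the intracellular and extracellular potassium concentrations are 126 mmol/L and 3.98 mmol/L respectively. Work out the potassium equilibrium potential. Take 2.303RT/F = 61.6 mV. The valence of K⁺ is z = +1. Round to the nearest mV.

E = (61.6/z) · log₁₀([K⁺]_out/[K⁺]_in) with z = +1.
= (61.6/1) · log₁₀(3.98/126) = 61.60 · log₁₀(0.03159)
= 61.60 · (-1.5005) = -92.43 mV

-92 mV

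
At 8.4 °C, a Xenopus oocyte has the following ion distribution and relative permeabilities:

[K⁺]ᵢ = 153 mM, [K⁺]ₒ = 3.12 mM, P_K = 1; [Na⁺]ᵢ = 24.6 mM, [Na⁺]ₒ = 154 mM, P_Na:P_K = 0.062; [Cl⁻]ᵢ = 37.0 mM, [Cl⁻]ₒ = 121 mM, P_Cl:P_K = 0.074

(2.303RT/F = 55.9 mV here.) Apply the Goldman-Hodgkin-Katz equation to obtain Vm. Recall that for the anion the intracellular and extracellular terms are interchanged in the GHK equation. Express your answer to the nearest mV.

-57 mV

Vm = 55.9 · log₁₀[(Σ P·[cation]ₒ + Σ P·[anion]ᵢ) / (Σ P·[cation]ᵢ + Σ P·[anion]ₒ)]
Numerator = 1×3.12 + 0.062×154 + 0.074×37.0 = 15.41
Denominator = 1×153 + 0.062×24.6 + 0.074×121 = 163.5
Vm = 55.9 · log₁₀(0.094238) = 55.9 × (-1.0258) = -57.34 mV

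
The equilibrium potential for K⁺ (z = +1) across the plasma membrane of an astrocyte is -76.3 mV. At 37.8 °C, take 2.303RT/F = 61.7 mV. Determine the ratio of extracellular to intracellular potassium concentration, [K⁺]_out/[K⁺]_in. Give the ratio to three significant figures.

log₁₀([out]/[in]) = E·z/(61.7) = -76.3 × 1 / 61.7 = -1.2366
[out]/[in] = 10^(-1.2366) = 0.05799

0.0580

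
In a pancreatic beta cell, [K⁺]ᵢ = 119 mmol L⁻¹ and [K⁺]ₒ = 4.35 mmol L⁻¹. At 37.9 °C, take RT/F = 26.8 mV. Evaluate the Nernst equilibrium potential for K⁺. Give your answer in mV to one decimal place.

-88.7 mV

E = (26.8/z) · ln([K⁺]_out/[K⁺]_in) with z = +1.
= (26.8/1) · ln(4.35/119) = 26.80 · ln(0.03655)
= 26.80 · (-3.3089) = -88.68 mV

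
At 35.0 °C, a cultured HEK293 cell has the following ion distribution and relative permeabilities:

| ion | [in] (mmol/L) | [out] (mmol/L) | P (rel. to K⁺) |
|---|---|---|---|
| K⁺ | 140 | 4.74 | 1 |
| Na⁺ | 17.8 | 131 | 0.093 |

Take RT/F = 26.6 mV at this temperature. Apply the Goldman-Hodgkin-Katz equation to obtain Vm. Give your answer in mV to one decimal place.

-56.5 mV

Vm = 26.6 · ln[(Σ P·[cation]ₒ + Σ P·[anion]ᵢ) / (Σ P·[cation]ᵢ + Σ P·[anion]ₒ)]
Numerator = 1×4.74 + 0.093×131 = 16.92
Denominator = 1×140 + 0.093×17.8 = 141.7
Vm = 26.6 · ln(0.11947) = 26.6 × (-2.1247) = -56.52 mV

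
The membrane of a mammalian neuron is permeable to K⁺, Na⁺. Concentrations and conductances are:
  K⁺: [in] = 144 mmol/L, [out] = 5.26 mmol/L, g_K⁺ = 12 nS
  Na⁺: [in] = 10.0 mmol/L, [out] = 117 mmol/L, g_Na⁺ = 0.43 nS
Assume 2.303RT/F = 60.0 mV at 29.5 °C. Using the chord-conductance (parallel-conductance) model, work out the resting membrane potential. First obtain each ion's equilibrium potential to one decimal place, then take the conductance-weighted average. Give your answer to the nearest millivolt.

E_K⁺ = (60.0/1)·log₁₀(5.26/144) = -86.2 mV
E_Na⁺ = (60.0/1)·log₁₀(117/10.0) = 64.1 mV
Vm = (Σ gᵢEᵢ)/(Σ gᵢ) = (12·-86.2 + 0.43·64.1) / (12 + 0.43)
= -1006.84 / 12.43 = -81.00 mV

-81 mV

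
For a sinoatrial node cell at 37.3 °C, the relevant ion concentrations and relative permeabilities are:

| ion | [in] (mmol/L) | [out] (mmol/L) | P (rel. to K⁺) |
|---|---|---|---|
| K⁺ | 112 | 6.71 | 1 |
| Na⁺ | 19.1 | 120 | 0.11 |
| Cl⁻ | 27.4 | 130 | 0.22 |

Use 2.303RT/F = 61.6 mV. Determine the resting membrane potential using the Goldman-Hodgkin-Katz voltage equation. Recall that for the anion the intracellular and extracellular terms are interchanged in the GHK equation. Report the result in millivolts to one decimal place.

-45.6 mV

Vm = 61.6 · log₁₀[(Σ P·[cation]ₒ + Σ P·[anion]ᵢ) / (Σ P·[cation]ᵢ + Σ P·[anion]ₒ)]
Numerator = 1×6.71 + 0.11×120 + 0.22×27.4 = 25.94
Denominator = 1×112 + 0.11×19.1 + 0.22×130 = 142.7
Vm = 61.6 · log₁₀(0.18176) = 61.6 × (-0.7405) = -45.61 mV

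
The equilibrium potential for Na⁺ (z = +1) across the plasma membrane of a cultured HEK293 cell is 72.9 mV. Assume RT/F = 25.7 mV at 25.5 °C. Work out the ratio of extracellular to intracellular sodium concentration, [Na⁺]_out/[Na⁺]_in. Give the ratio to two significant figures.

ln([out]/[in]) = E·z/(25.7) = 72.9 × 1 / 25.7 = 2.8366
[out]/[in] = e^(2.8366) = 17.06

17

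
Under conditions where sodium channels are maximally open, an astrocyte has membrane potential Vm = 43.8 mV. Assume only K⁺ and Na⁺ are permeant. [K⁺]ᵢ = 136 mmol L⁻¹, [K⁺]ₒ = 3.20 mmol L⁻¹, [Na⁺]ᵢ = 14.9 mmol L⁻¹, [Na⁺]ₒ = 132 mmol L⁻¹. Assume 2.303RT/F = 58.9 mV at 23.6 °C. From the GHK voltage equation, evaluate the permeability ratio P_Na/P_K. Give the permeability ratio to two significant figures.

15

Let α = P_Na/P_K. GHK: Vm = 58.9·log₁₀[(Kₒ + α·Naₒ)/(Kᵢ + α·Naᵢ)].
10^(Vm/58.9) = 10^(43.8/58.9) = 5.5416
So 5.5416·(Kᵢ + α·Naᵢ) = Kₒ + α·Naₒ → α = (5.5416·136.0 − 3.2) / (132.0 − 5.5416·14.9)
α = (753.7 − 3.2) / (132.0 − 82.57) = 750.5/49.43 = 15.18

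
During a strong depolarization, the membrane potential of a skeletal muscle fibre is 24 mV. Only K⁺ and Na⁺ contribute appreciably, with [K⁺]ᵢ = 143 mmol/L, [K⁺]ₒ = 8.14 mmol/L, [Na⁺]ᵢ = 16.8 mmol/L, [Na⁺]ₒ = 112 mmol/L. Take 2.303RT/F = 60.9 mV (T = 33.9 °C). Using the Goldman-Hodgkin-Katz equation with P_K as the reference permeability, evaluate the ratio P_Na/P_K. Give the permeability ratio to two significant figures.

Let α = P_Na/P_K. GHK: Vm = 60.9·log₁₀[(Kₒ + α·Naₒ)/(Kᵢ + α·Naᵢ)].
10^(Vm/60.9) = 10^(24.0/60.9) = 2.4779
So 2.4779·(Kᵢ + α·Naᵢ) = Kₒ + α·Naₒ → α = (2.4779·143.0 − 8.14) / (112.0 − 2.4779·16.8)
α = (354.3 − 8.14) / (112.0 − 41.63) = 346.2/70.37 = 4.92

4.9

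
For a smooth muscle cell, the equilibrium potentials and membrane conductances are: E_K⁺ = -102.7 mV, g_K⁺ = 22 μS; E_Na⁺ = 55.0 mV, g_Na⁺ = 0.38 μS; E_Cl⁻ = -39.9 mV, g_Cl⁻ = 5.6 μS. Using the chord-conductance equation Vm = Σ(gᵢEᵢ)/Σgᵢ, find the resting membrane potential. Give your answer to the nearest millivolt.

-88 mV

Σ gᵢEᵢ = 22·(-102.7) + 0.38·(55.0) + 5.6·(-39.9) = -2461.94
Σ gᵢ = 22 + 0.38 + 5.6 = 27.98
Vm = -2461.94 / 27.98 = -87.99 mV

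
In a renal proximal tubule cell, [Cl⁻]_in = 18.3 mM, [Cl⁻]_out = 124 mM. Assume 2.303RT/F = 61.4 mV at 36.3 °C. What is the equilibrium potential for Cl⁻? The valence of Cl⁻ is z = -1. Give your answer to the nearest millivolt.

E = (61.4/z) · log₁₀([Cl⁻]_out/[Cl⁻]_in) with z = -1.
For an anion, dividing by z = -1 reverses the sign.
= (61.4/-1) · log₁₀(124/18.3) = -61.40 · log₁₀(6.776)
= -61.40 · (0.8310) = -51.02 mV

-51 mV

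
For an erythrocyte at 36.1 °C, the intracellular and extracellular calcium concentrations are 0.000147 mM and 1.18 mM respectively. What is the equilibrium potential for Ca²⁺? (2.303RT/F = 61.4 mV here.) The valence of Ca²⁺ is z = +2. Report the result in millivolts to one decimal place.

119.9 mV

E = (61.4/z) · log₁₀([Ca²⁺]_out/[Ca²⁺]_in) with z = +2.
= (61.4/2) · log₁₀(1.18/0.000147) = 30.70 · log₁₀(8027)
= 30.70 · (3.9046) = 119.87 mV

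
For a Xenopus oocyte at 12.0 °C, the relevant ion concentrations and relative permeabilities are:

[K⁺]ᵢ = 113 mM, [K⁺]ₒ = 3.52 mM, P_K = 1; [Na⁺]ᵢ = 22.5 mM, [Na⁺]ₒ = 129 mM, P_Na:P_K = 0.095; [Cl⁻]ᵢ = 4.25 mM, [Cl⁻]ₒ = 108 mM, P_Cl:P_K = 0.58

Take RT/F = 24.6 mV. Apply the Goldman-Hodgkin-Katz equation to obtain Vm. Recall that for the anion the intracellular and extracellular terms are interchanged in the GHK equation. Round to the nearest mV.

Vm = 24.6 · ln[(Σ P·[cation]ₒ + Σ P·[anion]ᵢ) / (Σ P·[cation]ᵢ + Σ P·[anion]ₒ)]
Numerator = 1×3.52 + 0.095×129 + 0.58×4.25 = 18.24
Denominator = 1×113 + 0.095×22.5 + 0.58×108 = 177.8
Vm = 24.6 · ln(0.1026) = 24.6 × (-2.2769) = -56.01 mV

-56 mV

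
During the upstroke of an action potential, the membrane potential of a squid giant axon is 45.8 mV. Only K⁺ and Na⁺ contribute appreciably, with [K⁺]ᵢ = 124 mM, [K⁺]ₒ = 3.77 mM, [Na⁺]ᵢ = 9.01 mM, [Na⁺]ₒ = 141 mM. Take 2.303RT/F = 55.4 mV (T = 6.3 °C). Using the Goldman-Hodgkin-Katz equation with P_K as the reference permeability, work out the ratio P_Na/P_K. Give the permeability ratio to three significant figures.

Let α = P_Na/P_K. GHK: Vm = 55.4·log₁₀[(Kₒ + α·Naₒ)/(Kᵢ + α·Naᵢ)].
10^(Vm/55.4) = 10^(45.8/55.4) = 6.7099
So 6.7099·(Kᵢ + α·Naᵢ) = Kₒ + α·Naₒ → α = (6.7099·124.0 − 3.77) / (141.0 − 6.7099·9.01)
α = (832 − 3.77) / (141.0 − 60.46) = 828.3/80.54 = 10.28

10.3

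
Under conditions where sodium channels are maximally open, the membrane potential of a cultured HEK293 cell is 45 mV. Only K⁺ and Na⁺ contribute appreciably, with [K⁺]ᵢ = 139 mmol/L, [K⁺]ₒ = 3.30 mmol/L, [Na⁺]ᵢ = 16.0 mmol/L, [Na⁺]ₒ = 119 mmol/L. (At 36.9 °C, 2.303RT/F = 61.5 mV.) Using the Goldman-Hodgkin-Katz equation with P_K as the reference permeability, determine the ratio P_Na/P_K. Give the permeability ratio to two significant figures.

23

Let α = P_Na/P_K. GHK: Vm = 61.5·log₁₀[(Kₒ + α·Naₒ)/(Kᵢ + α·Naᵢ)].
10^(Vm/61.5) = 10^(45.0/61.5) = 5.3915
So 5.3915·(Kᵢ + α·Naᵢ) = Kₒ + α·Naₒ → α = (5.3915·139.0 − 3.3) / (119.0 − 5.3915·16.0)
α = (749.4 − 3.3) / (119.0 − 86.26) = 746.1/32.74 = 22.79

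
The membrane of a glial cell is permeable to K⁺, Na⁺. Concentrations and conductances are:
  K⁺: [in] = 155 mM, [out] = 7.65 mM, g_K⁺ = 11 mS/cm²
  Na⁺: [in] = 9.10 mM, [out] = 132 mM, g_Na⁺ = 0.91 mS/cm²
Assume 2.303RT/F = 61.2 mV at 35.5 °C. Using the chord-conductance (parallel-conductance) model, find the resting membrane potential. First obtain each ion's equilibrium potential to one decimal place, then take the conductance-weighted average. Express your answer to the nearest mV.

E_K⁺ = (61.2/1)·log₁₀(7.65/155) = -80.0 mV
E_Na⁺ = (61.2/1)·log₁₀(132/9.10) = 71.1 mV
Vm = (Σ gᵢEᵢ)/(Σ gᵢ) = (11·-80.0 + 0.91·71.1) / (11 + 0.91)
= -815.30 / 11.91 = -68.45 mV

-68 mV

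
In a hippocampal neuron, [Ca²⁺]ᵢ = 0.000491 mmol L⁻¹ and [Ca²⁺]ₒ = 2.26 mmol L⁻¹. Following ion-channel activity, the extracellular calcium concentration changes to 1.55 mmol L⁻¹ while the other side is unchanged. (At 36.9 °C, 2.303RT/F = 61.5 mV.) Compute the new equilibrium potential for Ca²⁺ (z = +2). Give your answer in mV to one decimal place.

After the shift: [Ca²⁺]_out = 1.55, [Ca²⁺]_in = 0.000491 mmol L⁻¹.
E_new = (61.5/2)·log₁₀(1.55/0.000491) = 30.75 · (3.4993) = 107.60 mV

107.6 mV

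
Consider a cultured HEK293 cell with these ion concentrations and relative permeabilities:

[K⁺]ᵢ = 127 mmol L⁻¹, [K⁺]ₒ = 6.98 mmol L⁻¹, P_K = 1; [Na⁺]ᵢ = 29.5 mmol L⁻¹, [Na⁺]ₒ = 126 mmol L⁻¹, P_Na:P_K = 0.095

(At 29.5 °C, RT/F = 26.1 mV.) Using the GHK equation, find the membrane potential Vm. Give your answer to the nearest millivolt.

-50 mV

Vm = 26.1 · ln[(Σ P·[cation]ₒ + Σ P·[anion]ᵢ) / (Σ P·[cation]ᵢ + Σ P·[anion]ₒ)]
Numerator = 1×6.98 + 0.095×126 = 18.95
Denominator = 1×127 + 0.095×29.5 = 129.8
Vm = 26.1 · ln(0.14599) = 26.1 × (-1.9242) = -50.22 mV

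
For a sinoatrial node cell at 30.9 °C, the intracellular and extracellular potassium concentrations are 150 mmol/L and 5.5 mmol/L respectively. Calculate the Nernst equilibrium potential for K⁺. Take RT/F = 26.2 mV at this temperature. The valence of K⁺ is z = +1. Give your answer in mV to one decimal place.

-86.6 mV

E = (26.2/z) · ln([K⁺]_out/[K⁺]_in) with z = +1.
= (26.2/1) · ln(5.5/150) = 26.20 · ln(0.03667)
= 26.20 · (-3.3059) = -86.61 mV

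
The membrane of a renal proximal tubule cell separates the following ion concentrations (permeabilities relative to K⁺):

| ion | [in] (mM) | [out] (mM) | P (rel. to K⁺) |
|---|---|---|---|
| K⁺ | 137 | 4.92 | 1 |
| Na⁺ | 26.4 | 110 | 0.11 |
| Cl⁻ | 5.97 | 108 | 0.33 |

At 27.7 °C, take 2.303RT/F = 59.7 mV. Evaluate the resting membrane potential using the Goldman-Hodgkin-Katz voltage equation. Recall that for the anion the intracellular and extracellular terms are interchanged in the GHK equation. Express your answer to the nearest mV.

Vm = 59.7 · log₁₀[(Σ P·[cation]ₒ + Σ P·[anion]ᵢ) / (Σ P·[cation]ᵢ + Σ P·[anion]ₒ)]
Numerator = 1×4.92 + 0.11×110 + 0.33×5.97 = 18.99
Denominator = 1×137 + 0.11×26.4 + 0.33×108 = 175.5
Vm = 59.7 · log₁₀(0.10818) = 59.7 × (-0.9659) = -57.66 mV

-58 mV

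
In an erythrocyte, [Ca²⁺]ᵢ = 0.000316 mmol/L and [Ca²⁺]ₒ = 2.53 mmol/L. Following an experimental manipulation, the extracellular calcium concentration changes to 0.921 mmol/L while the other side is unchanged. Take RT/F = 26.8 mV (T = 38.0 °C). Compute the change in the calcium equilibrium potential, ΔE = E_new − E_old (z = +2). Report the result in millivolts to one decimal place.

E_old = (26.8/2)·ln(2.53/0.000316) = 120.44 mV
E_new = (26.8/2)·ln(0.921/0.000316) = 106.90 mV
ΔE = 106.90 − (120.44) = -13.54 mV

-13.5 mV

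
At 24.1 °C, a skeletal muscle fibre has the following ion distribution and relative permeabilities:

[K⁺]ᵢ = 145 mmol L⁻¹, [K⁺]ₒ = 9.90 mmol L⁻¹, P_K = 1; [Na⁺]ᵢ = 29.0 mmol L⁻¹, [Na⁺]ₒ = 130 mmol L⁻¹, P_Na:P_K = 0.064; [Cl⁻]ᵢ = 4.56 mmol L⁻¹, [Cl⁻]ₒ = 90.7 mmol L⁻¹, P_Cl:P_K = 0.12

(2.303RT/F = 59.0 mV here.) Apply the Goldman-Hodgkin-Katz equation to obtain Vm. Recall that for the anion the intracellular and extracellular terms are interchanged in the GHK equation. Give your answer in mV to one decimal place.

Vm = 59.0 · log₁₀[(Σ P·[cation]ₒ + Σ P·[anion]ᵢ) / (Σ P·[cation]ᵢ + Σ P·[anion]ₒ)]
Numerator = 1×9.90 + 0.064×130 + 0.12×4.56 = 18.77
Denominator = 1×145 + 0.064×29.0 + 0.12×90.7 = 157.7
Vm = 59.0 · log₁₀(0.11898) = 59.0 × (-0.9245) = -54.55 mV

-54.5 mV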